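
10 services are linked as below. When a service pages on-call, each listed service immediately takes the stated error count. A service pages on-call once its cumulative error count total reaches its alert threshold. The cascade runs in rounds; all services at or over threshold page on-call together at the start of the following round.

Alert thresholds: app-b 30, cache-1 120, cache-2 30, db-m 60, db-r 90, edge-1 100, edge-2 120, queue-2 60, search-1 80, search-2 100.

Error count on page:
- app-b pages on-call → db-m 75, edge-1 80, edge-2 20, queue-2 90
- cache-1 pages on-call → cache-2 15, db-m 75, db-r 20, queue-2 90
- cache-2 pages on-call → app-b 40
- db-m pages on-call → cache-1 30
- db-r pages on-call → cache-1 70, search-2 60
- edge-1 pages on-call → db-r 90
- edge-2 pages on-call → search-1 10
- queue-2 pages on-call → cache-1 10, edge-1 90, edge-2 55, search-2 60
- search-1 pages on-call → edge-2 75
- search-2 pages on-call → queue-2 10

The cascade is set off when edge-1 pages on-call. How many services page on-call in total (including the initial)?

2

Round 1 — edge-1 pages on-call (initial).
  db-r: +90 → 90 ≥ 90
Round 2 — db-r pages on-call.
  cache-1: +70 → 70 < 120
  search-2: +60 → 60 < 100
No further pages.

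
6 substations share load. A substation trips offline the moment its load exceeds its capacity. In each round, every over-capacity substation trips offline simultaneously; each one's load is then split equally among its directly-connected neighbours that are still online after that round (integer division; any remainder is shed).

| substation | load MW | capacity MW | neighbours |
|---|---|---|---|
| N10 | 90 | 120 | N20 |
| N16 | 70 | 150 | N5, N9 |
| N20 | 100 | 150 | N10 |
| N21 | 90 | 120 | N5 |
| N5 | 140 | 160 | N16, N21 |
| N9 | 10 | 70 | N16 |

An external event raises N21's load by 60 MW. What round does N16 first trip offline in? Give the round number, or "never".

Round 1 — N21 at 150 > 120. N21 trips offline.
  N21 sheds 150 MW to N5: 150 each.
    N5: 140+150 = 290 > 160
Round 2 — N5 trips offline.
  N5 sheds 290 MW to N16: 290 each.
    N16: 70+290 = 360 > 150
Round 3 — N16 trips offline.
  N16 sheds 360 MW to N9: 360 each.
    N9: 10+360 = 370 > 70
Round 4 — N9 trips offline.
  N9 sheds 370 MW: no online neighbours, lost.
No further trips.

3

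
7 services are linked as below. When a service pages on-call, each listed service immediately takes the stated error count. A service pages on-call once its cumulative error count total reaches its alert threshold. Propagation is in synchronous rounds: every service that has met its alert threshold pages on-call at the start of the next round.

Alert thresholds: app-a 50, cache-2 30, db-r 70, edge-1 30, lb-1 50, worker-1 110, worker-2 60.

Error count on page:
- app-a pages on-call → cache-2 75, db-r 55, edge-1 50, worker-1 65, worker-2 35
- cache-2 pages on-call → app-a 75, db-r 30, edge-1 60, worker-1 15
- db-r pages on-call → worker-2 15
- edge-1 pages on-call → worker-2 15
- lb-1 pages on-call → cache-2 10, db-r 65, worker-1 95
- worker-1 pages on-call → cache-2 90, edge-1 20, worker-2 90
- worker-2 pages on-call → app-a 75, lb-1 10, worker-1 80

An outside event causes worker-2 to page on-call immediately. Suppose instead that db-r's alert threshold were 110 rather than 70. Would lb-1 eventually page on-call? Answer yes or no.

With db-r's alert threshold at 110:
Round 1 — worker-2 pages on-call (initial).
  app-a: +75 → 75 ≥ 50
  lb-1: +10 → 10 < 50
  worker-1: +80 → 80 < 110
Round 2 — app-a pages on-call.
  cache-2: +75 → 75 ≥ 30
  db-r: +55 → 55 < 110
  edge-1: +50 → 50 ≥ 30
  worker-1: +65 → 145 ≥ 110
Round 3 — cache-2, edge-1, worker-1 page on-call.
  db-r: +30 → 85 < 110
No further pages.

no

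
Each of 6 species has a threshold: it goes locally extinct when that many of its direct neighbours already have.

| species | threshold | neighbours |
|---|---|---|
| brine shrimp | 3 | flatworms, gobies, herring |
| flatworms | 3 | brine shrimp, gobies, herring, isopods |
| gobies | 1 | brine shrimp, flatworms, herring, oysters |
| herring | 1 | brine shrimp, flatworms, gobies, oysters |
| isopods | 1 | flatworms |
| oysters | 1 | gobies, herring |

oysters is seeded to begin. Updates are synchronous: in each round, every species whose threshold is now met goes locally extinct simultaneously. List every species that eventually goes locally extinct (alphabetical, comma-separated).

Round 1 — oysters goes locally extinct (initial).
Round 2 — checking thresholds:
  gobies: 1 of 4 neighbours ≥ 1, goes locally extinct.
  herring: 1 of 4 neighbours ≥ 1, goes locally extinct.
Round 3 — no new extinctions; cascade stops.

gobies, herring, oysters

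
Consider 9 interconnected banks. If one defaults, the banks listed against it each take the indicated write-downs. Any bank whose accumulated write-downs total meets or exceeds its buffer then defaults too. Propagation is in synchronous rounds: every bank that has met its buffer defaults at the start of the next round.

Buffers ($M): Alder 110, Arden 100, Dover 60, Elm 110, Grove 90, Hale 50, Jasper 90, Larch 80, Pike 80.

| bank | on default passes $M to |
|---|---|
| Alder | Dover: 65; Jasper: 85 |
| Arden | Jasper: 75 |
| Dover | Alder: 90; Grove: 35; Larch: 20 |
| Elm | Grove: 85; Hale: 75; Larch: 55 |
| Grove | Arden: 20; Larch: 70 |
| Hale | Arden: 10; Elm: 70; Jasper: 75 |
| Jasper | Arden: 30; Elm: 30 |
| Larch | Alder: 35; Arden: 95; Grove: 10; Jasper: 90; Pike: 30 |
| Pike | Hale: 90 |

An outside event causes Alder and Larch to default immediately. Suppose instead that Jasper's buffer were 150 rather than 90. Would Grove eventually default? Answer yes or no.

With Jasper's buffer at 150:
Round 1 — Alder, Larch default (initial).
  Arden: +95 → 95 < 100
  Dover: +65 → 65 ≥ 60
  Grove: +10 → 10 < 90
  Jasper: +85+90 → 175 ≥ 150
  Pike: +30 → 30 < 80
Round 2 — Dover, Jasper default.
  Arden: +30 → 125 ≥ 100
  Elm: +30 → 30 < 110
  Grove: +35 → 45 < 90
Round 3 — Arden defaults.
No further defaults.

no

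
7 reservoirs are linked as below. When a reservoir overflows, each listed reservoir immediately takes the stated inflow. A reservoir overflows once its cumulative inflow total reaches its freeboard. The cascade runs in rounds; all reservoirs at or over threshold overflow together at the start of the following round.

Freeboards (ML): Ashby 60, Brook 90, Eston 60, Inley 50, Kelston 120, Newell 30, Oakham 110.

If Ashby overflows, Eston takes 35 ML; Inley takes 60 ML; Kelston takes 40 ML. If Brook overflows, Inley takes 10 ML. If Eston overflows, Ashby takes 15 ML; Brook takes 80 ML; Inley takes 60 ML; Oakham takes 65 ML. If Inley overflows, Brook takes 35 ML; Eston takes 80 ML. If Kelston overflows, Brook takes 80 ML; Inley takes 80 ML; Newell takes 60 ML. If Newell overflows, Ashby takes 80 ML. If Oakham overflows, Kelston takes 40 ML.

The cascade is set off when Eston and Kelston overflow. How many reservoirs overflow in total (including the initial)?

Round 1 — Eston, Kelston overflow (initial).
  Ashby: +15 → 15 < 60
  Brook: +80+80 → 160 ≥ 90
  Inley: +60+80 → 140 ≥ 50
  Newell: +60 → 60 ≥ 30
  Oakham: +65 → 65 < 110
Round 2 — Brook, Inley, Newell overflow.
  Ashby: +80 → 95 ≥ 60
Round 3 — Ashby overflows.
No further overflows.

6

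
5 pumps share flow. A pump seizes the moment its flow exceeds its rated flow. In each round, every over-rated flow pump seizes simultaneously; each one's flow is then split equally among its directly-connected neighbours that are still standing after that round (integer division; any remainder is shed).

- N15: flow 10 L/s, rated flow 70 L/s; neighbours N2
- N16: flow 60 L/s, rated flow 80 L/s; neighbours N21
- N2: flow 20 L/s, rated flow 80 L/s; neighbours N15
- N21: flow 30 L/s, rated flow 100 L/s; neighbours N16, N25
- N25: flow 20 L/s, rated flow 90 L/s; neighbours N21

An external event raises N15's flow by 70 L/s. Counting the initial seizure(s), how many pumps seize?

Round 1 — N15 at 80 > 70. N15 seizes.
  N15 sheds 80 L/s to N2: 80 each.
    N2: 20+80 = 100 > 80
Round 2 — N2 seizes.
  N2 sheds 100 L/s: no online neighbours, lost.
No further seizures.

2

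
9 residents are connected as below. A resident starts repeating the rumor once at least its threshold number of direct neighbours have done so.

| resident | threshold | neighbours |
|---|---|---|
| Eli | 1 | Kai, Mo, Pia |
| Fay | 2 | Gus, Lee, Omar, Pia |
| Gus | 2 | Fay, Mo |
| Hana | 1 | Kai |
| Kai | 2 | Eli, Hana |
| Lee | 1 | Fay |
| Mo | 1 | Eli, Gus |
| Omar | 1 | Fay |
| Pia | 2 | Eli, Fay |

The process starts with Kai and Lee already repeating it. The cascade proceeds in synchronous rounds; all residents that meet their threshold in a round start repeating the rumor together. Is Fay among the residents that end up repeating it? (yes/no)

Round 1 — Kai, Lee start repeating the rumor (initial).
Round 2 — checking thresholds:
  Eli: 1 of 3 neighbours ≥ 1, starts repeating the rumor.
  Fay: 1 of 4 neighbours < 2, holds.
  Hana: 1 of 1 neighbours ≥ 1, starts repeating the rumor.
Round 3 — checking thresholds:
  Fay: 1 of 4 neighbours < 2, holds.
  Mo: 1 of 2 neighbours ≥ 1, starts repeating the rumor.
  Pia: 1 of 2 neighbours < 2, holds.
Round 4 — no new spreads; cascade stops.

no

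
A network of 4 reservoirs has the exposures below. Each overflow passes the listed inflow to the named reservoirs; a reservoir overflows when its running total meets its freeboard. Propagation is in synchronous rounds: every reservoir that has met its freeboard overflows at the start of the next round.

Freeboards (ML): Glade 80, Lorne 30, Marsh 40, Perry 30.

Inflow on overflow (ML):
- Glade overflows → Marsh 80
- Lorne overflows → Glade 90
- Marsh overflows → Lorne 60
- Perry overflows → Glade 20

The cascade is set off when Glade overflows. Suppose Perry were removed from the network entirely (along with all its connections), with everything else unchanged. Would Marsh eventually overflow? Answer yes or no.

With Perry removed:
Round 1 — Glade overflows (initial).
  Marsh: +80 → 80 ≥ 40
Round 2 — Marsh overflows.
  Lorne: +60 → 60 ≥ 30
Round 3 — Lorne overflows.
No further overflows.

yes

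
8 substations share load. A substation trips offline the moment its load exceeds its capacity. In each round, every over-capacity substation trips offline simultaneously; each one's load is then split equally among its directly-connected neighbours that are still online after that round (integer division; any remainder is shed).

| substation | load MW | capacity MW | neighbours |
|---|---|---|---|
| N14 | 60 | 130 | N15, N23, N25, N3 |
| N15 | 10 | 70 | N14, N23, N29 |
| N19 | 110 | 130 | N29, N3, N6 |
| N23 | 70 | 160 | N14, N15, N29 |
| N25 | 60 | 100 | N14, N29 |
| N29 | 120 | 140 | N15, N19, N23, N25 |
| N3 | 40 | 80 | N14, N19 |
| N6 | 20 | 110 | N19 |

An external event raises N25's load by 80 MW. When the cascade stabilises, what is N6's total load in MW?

106

Round 1 — N25 at 140 > 100. N25 trips offline.
  N25 sheds 140 MW to N14, N29: 70 each.
    N14: 60+70 = 130 ≤ 130
    N29: 120+70 = 190 > 140
Round 2 — N29 trips offline.
  N29 sheds 190 MW to N15, N19, N23: 63 each (1 lost).
    N15: 10+63 = 73 > 70
    N19: 110+63 = 173 > 130
    N23: 70+63 = 133 ≤ 160
Round 3 — N15, N19 trip offline.
  N15 sheds 73 MW to N14, N23: 36 each (1 lost).
    N14: 130+36 = 166 > 130
    N23: 133+36 = 169 > 160
  N19 sheds 173 MW to N3, N6: 86 each (1 lost).
    N3: 40+86 = 126 > 80
    N6: 20+86 = 106 ≤ 110
Round 4 — N14, N23, N3 trip offline.
  N14 sheds 166 MW: no online neighbours, lost.
  N23 sheds 169 MW: no online neighbours, lost.
  N3 sheds 126 MW: no online neighbours, lost.
No further trips.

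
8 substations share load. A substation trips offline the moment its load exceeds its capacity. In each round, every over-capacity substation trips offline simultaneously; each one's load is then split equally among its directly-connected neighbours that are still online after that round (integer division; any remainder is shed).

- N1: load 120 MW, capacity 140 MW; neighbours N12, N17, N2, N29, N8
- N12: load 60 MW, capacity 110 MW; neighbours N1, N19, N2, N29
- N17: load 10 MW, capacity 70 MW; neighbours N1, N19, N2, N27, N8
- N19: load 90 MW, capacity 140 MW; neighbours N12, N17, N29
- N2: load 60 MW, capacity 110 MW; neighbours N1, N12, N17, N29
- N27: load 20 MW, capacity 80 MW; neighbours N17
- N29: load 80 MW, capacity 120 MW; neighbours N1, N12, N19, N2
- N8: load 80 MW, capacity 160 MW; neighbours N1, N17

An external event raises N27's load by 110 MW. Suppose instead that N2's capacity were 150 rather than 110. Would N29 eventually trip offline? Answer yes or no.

no

With N2's capacity at 150:
Round 1 — N27 at 130 > 80. N27 trips offline.
  N27 sheds 130 MW to N17: 130 each.
    N17: 10+130 = 140 > 70
Round 2 — N17 trips offline.
  N17 sheds 140 MW to N1, N19, N2, N8: 35 each.
    N1: 120+35 = 155 > 140
    N19: 90+35 = 125 ≤ 140
    N2: 60+35 = 95 ≤ 150
    N8: 80+35 = 115 ≤ 160
Round 3 — N1 trips offline.
  N1 sheds 155 MW to N12, N2, N29, N8: 38 each (3 lost).
    N12: 60+38 = 98 ≤ 110
    N2: 95+38 = 133 ≤ 150
    N29: 80+38 = 118 ≤ 120
    N8: 115+38 = 153 ≤ 160
No further trips.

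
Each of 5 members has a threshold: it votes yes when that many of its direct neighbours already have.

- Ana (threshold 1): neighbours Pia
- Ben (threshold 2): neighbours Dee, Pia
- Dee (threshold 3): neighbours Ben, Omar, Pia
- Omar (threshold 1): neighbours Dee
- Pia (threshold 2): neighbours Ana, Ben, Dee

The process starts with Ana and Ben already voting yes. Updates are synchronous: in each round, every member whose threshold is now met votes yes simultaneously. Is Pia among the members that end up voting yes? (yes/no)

Round 1 — Ana, Ben vote yes (initial).
Round 2 — checking thresholds:
  Dee: 1 of 3 neighbours < 3, not yet.
  Pia: 2 of 3 neighbours ≥ 2, votes yes.
Round 3 — no new yes votes; cascade stops.

yes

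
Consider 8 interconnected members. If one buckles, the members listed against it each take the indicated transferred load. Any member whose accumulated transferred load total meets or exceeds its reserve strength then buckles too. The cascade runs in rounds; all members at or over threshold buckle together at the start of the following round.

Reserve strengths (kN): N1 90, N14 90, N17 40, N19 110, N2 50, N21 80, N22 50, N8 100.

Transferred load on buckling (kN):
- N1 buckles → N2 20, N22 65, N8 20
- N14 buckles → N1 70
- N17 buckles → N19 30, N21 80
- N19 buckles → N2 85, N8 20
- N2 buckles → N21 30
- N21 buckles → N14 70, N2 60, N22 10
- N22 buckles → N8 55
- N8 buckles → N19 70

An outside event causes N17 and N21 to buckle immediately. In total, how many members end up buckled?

Round 1 — N17, N21 buckle (initial).
  N14: +70 → 70 < 90
  N19: +30 → 30 < 110
  N2: +60 → 60 ≥ 50
  N22: +10 → 10 < 50
Round 2 — N2 buckles.
No further bucklings.

3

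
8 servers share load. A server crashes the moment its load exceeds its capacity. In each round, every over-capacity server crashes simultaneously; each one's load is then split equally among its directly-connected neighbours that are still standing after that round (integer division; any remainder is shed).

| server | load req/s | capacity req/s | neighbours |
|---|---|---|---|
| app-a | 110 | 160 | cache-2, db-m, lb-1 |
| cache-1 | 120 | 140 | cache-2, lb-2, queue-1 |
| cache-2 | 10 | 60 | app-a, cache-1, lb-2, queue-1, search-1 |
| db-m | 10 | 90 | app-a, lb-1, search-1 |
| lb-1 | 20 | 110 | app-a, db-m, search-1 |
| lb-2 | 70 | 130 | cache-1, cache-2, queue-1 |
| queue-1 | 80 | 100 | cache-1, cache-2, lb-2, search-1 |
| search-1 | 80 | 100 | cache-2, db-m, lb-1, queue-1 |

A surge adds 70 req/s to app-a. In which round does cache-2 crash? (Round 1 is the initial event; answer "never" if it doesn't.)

2

Round 1 — app-a at 180 > 160. app-a crashes.
  app-a sheds 180 req/s to cache-2, db-m, lb-1: 60 each.
    cache-2: 10+60 = 70 > 60
    db-m: 10+60 = 70 ≤ 90
    lb-1: 20+60 = 80 ≤ 110
Round 2 — cache-2 crashes.
  cache-2 sheds 70 req/s to cache-1, lb-2, queue-1, search-1: 17 each (2 lost).
    cache-1: 120+17 = 137 ≤ 140
    lb-2: 70+17 = 87 ≤ 130
    queue-1: 80+17 = 97 ≤ 100
    search-1: 80+17 = 97 ≤ 100
No further crashes.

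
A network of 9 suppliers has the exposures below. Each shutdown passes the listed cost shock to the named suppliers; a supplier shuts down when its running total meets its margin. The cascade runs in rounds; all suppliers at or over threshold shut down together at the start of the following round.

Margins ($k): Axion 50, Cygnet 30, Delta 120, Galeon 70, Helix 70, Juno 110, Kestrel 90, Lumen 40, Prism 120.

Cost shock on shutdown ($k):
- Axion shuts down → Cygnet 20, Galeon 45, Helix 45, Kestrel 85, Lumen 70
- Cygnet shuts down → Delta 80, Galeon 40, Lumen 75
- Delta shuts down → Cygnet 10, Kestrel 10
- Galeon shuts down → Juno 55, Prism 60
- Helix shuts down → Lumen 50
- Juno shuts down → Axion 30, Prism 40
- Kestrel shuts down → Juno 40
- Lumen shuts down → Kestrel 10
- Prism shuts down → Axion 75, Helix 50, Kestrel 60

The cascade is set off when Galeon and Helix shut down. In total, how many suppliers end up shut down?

Round 1 — Galeon, Helix shut down (initial).
  Juno: +55 → 55 < 110
  Lumen: +50 → 50 ≥ 40
  Prism: +60 → 60 < 120
Round 2 — Lumen shuts down.
  Kestrel: +10 → 10 < 90
No further shutdowns.

3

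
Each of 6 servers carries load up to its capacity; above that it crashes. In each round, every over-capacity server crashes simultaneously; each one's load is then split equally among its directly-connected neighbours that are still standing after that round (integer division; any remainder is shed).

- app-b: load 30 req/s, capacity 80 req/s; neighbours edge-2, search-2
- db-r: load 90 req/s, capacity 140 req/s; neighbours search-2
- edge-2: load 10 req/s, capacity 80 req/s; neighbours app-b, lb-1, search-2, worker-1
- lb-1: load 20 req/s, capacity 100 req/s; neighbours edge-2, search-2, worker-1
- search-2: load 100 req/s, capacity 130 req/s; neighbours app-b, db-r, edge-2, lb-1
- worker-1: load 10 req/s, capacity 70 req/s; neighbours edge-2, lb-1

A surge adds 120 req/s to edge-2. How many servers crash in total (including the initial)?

Round 1 — edge-2 at 130 > 80. edge-2 crashes.
  edge-2 sheds 130 req/s to app-b, lb-1, search-2, worker-1: 32 each (2 lost).
    app-b: 30+32 = 62 ≤ 80
    lb-1: 20+32 = 52 ≤ 100
    search-2: 100+32 = 132 > 130
    worker-1: 10+32 = 42 ≤ 70
Round 2 — search-2 crashes.
  search-2 sheds 132 req/s to app-b, db-r, lb-1: 44 each.
    app-b: 62+44 = 106 > 80
    db-r: 90+44 = 134 ≤ 140
    lb-1: 52+44 = 96 ≤ 100
Round 3 — app-b crashes.
  app-b sheds 106 req/s: no online neighbours, lost.
No further crashes.

3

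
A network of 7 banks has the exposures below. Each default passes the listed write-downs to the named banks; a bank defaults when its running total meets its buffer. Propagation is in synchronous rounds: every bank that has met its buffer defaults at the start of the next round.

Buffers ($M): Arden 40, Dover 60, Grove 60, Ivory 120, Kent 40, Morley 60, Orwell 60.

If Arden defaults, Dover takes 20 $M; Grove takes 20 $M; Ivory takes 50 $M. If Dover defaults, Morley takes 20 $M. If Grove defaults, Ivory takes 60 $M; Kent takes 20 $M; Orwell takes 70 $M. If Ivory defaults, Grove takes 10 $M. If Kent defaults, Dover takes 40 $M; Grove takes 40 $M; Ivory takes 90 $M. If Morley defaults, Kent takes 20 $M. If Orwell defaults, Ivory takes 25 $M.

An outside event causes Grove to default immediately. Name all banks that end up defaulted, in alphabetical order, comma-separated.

Round 1 — Grove defaults (initial).
  Ivory: +60 → 60 < 120
  Kent: +20 → 20 < 40
  Orwell: +70 → 70 ≥ 60
Round 2 — Orwell defaults.
  Ivory: +25 → 85 < 120
No further defaults.

Grove, Orwell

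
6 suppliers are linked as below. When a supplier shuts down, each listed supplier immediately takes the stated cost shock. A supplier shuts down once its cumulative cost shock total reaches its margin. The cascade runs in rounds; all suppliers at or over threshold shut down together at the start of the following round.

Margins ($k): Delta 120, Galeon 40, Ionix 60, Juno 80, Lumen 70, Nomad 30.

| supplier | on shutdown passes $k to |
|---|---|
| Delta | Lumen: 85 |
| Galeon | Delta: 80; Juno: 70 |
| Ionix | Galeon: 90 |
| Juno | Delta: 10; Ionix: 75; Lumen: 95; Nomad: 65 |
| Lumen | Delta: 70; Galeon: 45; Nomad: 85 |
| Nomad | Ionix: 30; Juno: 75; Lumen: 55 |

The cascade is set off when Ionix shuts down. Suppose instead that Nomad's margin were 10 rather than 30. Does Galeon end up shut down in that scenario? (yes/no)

yes

With Nomad's margin at 10:
Round 1 — Ionix shuts down (initial).
  Galeon: +90 → 90 ≥ 40
Round 2 — Galeon shuts down.
  Delta: +80 → 80 < 120
  Juno: +70 → 70 < 80
No further shutdowns.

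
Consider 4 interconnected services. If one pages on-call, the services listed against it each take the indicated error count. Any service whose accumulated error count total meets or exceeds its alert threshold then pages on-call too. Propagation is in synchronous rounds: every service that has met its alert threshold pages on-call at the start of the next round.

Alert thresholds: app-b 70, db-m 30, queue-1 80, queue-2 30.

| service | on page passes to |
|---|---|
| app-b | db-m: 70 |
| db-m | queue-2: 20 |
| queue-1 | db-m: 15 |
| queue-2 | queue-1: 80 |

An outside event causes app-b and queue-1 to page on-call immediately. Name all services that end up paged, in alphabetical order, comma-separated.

app-b, db-m, queue-1

Round 1 — app-b, queue-1 page on-call (initial).
  db-m: +70+15 → 85 ≥ 30
Round 2 — db-m pages on-call.
  queue-2: +20 → 20 < 30
No further pages.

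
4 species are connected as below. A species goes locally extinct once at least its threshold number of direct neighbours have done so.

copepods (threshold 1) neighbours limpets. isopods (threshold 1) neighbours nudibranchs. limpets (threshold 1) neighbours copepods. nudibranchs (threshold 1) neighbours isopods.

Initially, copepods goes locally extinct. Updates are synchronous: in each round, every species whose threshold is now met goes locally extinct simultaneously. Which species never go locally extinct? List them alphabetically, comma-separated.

Round 1 — copepods goes locally extinct (initial).
Round 2 — checking thresholds:
  limpets: 1 of 1 neighbours ≥ 1, goes locally extinct.
Round 3 — no new extinctions; cascade stops.

isopods, nudibranchs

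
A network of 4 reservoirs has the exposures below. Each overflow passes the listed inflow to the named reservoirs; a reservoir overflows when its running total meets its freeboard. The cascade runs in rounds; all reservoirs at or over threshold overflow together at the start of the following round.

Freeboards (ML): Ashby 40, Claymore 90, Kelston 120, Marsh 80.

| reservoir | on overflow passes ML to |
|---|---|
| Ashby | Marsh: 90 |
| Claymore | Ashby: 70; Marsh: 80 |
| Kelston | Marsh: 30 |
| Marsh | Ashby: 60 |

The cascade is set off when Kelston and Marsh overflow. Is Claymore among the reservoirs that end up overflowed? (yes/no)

no

Round 1 — Kelston, Marsh overflow (initial).
  Ashby: +60 → 60 ≥ 40
Round 2 — Ashby overflows.
No further overflows.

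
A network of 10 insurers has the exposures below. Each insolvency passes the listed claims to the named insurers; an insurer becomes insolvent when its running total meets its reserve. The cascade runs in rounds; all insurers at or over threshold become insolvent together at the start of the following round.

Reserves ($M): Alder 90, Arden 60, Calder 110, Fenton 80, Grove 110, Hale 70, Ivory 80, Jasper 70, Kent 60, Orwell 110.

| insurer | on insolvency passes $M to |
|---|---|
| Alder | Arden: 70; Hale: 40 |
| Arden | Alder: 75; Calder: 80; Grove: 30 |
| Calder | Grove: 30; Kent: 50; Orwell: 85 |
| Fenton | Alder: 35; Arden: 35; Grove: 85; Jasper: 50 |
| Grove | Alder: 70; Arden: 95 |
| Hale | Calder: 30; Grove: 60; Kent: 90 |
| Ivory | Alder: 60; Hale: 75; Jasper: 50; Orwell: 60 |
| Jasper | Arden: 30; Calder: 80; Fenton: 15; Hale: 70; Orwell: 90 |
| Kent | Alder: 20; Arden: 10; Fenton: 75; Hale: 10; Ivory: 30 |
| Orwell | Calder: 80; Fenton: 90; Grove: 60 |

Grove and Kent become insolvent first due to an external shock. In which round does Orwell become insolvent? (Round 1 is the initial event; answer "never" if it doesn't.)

Round 1 — Grove, Kent become insolvent (initial).
  Alder: +70+20 → 90 ≥ 90
  Arden: +95+10 → 105 ≥ 60
  Fenton: +75 → 75 < 80
  Hale: +10 → 10 < 70
  Ivory: +30 → 30 < 80
Round 2 — Alder, Arden become insolvent.
  Calder: +80 → 80 < 110
  Hale: +40 → 50 < 70
No further insolvencies.

never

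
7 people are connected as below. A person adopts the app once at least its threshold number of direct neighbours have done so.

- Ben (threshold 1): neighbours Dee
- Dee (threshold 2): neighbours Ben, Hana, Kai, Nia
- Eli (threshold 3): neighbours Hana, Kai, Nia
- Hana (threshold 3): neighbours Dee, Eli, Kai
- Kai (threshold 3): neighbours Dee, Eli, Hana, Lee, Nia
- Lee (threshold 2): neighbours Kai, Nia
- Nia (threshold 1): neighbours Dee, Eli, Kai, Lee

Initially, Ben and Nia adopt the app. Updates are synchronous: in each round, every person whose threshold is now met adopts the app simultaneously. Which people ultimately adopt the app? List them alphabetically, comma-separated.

Round 1 — Ben, Nia adopt the app (initial).
Round 2 — checking thresholds:
  Dee: 2 of 4 neighbours ≥ 2, adopts the app.
  Eli: 1 of 3 neighbours < 3, not yet.
  Kai: 1 of 5 neighbours < 3, not yet.
  Lee: 1 of 2 neighbours < 2, not yet.
Round 3 — no new adoptions; cascade stops.

Ben, Dee, Nia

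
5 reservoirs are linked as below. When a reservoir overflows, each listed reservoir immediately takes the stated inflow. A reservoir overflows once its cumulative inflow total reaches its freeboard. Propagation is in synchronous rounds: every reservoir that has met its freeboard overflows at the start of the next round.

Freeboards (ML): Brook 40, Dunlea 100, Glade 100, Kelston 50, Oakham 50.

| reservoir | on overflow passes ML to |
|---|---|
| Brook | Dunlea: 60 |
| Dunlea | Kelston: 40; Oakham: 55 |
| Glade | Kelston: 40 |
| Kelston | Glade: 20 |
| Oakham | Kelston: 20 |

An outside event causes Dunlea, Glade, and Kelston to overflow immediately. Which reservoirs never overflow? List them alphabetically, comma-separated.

Brook

Round 1 — Dunlea, Glade, Kelston overflow (initial).
  Oakham: +55 → 55 ≥ 50
Round 2 — Oakham overflows.
No further overflows.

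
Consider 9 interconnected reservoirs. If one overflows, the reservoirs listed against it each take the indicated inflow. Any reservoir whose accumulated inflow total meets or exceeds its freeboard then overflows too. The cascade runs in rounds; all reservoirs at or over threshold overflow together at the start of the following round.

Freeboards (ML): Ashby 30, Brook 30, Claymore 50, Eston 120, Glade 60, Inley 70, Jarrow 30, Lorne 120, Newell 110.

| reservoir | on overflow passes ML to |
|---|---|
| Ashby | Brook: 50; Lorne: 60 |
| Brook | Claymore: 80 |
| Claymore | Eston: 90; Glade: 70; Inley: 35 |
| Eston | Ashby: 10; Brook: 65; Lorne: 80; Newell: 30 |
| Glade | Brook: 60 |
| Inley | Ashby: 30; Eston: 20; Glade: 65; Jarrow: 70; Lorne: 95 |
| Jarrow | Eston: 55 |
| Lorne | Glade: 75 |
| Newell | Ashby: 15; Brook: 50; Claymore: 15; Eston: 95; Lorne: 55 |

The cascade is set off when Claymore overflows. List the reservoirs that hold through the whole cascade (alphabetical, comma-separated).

Round 1 — Claymore overflows (initial).
  Eston: +90 → 90 < 120
  Glade: +70 → 70 ≥ 60
  Inley: +35 → 35 < 70
Round 2 — Glade overflows.
  Brook: +60 → 60 ≥ 30
Round 3 — Brook overflows.
No further overflows.

Ashby, Eston, Inley, Jarrow, Lorne, Newell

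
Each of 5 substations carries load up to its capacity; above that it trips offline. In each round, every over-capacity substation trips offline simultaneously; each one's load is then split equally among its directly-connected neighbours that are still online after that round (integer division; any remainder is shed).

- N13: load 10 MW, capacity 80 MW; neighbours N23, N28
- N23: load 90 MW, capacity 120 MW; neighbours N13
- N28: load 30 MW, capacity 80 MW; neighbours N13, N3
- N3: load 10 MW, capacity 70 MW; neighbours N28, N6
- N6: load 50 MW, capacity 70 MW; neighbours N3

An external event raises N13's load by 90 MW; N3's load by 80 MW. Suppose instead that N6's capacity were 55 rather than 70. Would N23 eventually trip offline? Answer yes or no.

With N6's capacity at 55:
Round 1 — N13 at 100 > 80; N3 at 90 > 70. N13, N3 trip offline.
  N13 sheds 100 MW to N23, N28: 50 each.
    N23: 90+50 = 140 > 120
    N28: 30+50 = 80 ≤ 80
  N3 sheds 90 MW to N28, N6: 45 each.
    N28: 80+45 = 125 > 80
    N6: 50+45 = 95 > 55
Round 2 — N23, N28, N6 trip offline.
  N23 sheds 140 MW: no online neighbours, lost.
  N28 sheds 125 MW: no online neighbours, lost.
  N6 sheds 95 MW: no online neighbours, lost.
No further trips.

yes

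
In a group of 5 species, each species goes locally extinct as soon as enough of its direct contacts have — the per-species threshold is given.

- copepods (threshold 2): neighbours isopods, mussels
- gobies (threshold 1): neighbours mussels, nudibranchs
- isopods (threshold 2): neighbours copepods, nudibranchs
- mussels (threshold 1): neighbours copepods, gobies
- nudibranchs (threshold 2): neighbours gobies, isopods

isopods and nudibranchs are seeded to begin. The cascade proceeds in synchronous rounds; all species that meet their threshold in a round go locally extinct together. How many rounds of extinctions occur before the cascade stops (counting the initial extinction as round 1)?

4

Round 1 — isopods, nudibranchs go locally extinct (initial).
Round 2 — checking thresholds:
  copepods: 1 of 2 neighbours < 2, below threshold.
  gobies: 1 of 2 neighbours ≥ 1, goes locally extinct.
Round 3 — checking thresholds:
  copepods: 1 of 2 neighbours < 2, below threshold.
  mussels: 1 of 2 neighbours ≥ 1, goes locally extinct.
Round 4 — checking thresholds:
  copepods: 2 of 2 neighbours ≥ 2, goes locally extinct.
Round 5 — no new extinctions; cascade stops.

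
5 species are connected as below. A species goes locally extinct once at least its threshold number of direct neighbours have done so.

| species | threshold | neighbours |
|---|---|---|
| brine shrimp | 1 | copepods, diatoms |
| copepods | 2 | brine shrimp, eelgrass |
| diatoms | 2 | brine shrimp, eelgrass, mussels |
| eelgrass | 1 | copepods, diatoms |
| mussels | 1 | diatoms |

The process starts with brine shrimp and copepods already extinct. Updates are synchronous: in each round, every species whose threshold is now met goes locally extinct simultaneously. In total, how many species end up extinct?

5

Round 1 — brine shrimp, copepods go locally extinct (initial).
Round 2 — checking thresholds:
  diatoms: 1 of 3 neighbours < 2, below threshold.
  eelgrass: 1 of 2 neighbours ≥ 1, goes locally extinct.
Round 3 — checking thresholds:
  diatoms: 2 of 3 neighbours ≥ 2, goes locally extinct.
Round 4 — checking thresholds:
  mussels: 1 of 1 neighbours ≥ 1, goes locally extinct.
Round 5 — no new extinctions; cascade stops.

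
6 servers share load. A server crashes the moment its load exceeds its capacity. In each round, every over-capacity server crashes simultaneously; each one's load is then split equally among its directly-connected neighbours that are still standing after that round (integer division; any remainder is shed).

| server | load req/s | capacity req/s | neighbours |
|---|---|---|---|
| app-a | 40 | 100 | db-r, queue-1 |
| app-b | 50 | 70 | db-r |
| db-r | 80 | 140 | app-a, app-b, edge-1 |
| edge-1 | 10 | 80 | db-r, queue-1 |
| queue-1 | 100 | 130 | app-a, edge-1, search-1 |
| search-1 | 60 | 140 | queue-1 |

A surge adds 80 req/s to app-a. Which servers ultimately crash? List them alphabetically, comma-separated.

Round 1 — app-a at 120 > 100. app-a crashes.
  app-a sheds 120 req/s to db-r, queue-1: 60 each.
    db-r: 80+60 = 140 ≤ 140
    queue-1: 100+60 = 160 > 130
Round 2 — queue-1 crashes.
  queue-1 sheds 160 req/s to edge-1, search-1: 80 each.
    edge-1: 10+80 = 90 > 80
    search-1: 60+80 = 140 ≤ 140
Round 3 — edge-1 crashes.
  edge-1 sheds 90 req/s to db-r: 90 each.
    db-r: 140+90 = 230 > 140
Round 4 — db-r crashes.
  db-r sheds 230 req/s to app-b: 230 each.
    app-b: 50+230 = 280 > 70
Round 5 — app-b crashes.
  app-b sheds 280 req/s: no online neighbours, lost.
No further crashes.

app-a, app-b, db-r, edge-1, queue-1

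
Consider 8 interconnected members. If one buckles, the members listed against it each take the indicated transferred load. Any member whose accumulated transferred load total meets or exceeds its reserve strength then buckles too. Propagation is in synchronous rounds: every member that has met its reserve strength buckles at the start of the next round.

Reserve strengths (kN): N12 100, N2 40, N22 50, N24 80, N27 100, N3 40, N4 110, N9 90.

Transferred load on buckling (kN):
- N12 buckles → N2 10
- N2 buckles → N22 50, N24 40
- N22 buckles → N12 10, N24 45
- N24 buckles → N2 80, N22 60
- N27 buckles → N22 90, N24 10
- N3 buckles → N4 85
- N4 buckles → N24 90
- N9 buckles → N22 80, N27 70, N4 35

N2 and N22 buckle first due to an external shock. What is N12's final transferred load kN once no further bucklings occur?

10

Round 1 — N2, N22 buckle (initial).
  N12: +10 → 10 < 100
  N24: +40+45 → 85 ≥ 80
Round 2 — N24 buckles.
No further bucklings.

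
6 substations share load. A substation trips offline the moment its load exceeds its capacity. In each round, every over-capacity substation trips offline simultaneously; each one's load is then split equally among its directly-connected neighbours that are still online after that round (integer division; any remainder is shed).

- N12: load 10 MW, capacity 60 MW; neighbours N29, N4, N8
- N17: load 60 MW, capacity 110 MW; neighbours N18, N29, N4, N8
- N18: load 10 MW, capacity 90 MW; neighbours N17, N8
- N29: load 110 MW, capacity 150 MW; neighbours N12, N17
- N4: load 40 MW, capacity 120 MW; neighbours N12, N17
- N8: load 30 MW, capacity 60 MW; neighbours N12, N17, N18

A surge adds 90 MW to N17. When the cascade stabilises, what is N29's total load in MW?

147

Round 1 — N17 at 150 > 110. N17 trips offline.
  N17 sheds 150 MW to N18, N29, N4, N8: 37 each (2 lost).
    N18: 10+37 = 47 ≤ 90
    N29: 110+37 = 147 ≤ 150
    N4: 40+37 = 77 ≤ 120
    N8: 30+37 = 67 > 60
Round 2 — N8 trips offline.
  N8 sheds 67 MW to N12, N18: 33 each (1 lost).
    N12: 10+33 = 43 ≤ 60
    N18: 47+33 = 80 ≤ 90
No further trips.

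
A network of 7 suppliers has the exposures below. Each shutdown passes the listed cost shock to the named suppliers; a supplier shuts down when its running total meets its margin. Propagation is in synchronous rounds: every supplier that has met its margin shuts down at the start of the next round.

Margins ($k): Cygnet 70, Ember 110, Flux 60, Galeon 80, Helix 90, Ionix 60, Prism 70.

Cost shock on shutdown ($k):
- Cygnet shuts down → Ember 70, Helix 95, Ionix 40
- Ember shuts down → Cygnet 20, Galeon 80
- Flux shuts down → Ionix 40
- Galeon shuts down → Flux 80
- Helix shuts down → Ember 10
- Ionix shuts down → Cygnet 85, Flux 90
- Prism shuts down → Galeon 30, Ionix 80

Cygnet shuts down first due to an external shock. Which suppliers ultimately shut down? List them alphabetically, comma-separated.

Cygnet, Helix

Round 1 — Cygnet shuts down (initial).
  Ember: +70 → 70 < 110
  Helix: +95 → 95 ≥ 90
  Ionix: +40 → 40 < 60
Round 2 — Helix shuts down.
  Ember: +10 → 80 < 110
No further shutdowns.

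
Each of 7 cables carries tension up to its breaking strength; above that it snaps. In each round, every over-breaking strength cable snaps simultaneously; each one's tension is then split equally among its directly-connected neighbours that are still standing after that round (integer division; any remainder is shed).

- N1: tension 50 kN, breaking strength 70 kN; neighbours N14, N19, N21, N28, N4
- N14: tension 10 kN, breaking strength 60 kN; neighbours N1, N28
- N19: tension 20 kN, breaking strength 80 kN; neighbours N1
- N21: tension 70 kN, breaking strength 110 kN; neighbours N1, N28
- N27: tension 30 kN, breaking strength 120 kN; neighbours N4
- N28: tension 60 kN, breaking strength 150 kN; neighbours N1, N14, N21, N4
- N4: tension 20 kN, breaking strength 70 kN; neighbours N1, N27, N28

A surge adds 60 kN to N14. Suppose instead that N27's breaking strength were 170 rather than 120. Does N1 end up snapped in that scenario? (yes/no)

yes

With N27's breaking strength at 170:
Round 1 — N14 at 70 > 60. N14 snaps.
  N14 sheds 70 kN to N1, N28: 35 each.
    N1: 50+35 = 85 > 70
    N28: 60+35 = 95 ≤ 150
Round 2 — N1 snaps.
  N1 sheds 85 kN to N19, N21, N28, N4: 21 each (1 lost).
    N19: 20+21 = 41 ≤ 80
    N21: 70+21 = 91 ≤ 110
    N28: 95+21 = 116 ≤ 150
    N4: 20+21 = 41 ≤ 70
No further breaks.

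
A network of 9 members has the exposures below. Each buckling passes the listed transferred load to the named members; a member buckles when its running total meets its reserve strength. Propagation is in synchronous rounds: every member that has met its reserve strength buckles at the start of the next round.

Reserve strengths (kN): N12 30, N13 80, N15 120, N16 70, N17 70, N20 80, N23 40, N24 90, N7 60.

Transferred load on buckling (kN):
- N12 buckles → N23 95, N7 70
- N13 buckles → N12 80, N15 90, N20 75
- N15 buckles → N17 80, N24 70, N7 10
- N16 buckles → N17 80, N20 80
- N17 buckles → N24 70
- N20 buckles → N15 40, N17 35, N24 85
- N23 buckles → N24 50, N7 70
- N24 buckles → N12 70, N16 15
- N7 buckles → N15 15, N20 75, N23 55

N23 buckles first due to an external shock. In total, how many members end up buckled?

Round 1 — N23 buckles (initial).
  N24: +50 → 50 < 90
  N7: +70 → 70 ≥ 60
Round 2 — N7 buckles.
  N15: +15 → 15 < 120
  N20: +75 → 75 < 80
No further bucklings.

2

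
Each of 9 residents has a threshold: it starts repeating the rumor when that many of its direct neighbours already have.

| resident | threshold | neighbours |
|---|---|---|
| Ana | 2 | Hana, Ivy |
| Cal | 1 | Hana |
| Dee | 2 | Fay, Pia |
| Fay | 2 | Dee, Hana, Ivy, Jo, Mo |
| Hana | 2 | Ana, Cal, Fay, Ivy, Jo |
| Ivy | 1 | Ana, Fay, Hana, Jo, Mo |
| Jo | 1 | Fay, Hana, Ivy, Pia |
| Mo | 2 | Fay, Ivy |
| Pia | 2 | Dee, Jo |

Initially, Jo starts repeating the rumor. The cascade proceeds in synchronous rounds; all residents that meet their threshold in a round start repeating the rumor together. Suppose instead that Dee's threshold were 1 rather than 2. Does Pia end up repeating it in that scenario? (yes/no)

yes

With Dee's threshold at 1:
Round 1 — Jo starts repeating the rumor (initial).
Round 2 — checking thresholds:
  Fay: 1 of 5 neighbours < 2, holds.
  Hana: 1 of 5 neighbours < 2, holds.
  Ivy: 1 of 5 neighbours ≥ 1, starts repeating the rumor.
  Pia: 1 of 2 neighbours < 2, holds.
Round 3 — checking thresholds:
  Ana: 1 of 2 neighbours < 2, holds.
  Fay: 2 of 5 neighbours ≥ 2, starts repeating the rumor.
  Hana: 2 of 5 neighbours ≥ 2, starts repeating the rumor.
  Mo: 1 of 2 neighbours < 2, holds.
  Pia: 1 of 2 neighbours < 2, holds.
Round 4 — checking thresholds:
  Ana: 2 of 2 neighbours ≥ 2, starts repeating the rumor.
  Cal: 1 of 1 neighbours ≥ 1, starts repeating the rumor.
  Dee: 1 of 2 neighbours ≥ 1, starts repeating the rumor.
  Mo: 2 of 2 neighbours ≥ 2, starts repeating the rumor.
  Pia: 1 of 2 neighbours < 2, holds.
Round 5 — checking thresholds:
  Pia: 2 of 2 neighbours ≥ 2, starts repeating the rumor.
Round 6 — no new spreads; cascade stops.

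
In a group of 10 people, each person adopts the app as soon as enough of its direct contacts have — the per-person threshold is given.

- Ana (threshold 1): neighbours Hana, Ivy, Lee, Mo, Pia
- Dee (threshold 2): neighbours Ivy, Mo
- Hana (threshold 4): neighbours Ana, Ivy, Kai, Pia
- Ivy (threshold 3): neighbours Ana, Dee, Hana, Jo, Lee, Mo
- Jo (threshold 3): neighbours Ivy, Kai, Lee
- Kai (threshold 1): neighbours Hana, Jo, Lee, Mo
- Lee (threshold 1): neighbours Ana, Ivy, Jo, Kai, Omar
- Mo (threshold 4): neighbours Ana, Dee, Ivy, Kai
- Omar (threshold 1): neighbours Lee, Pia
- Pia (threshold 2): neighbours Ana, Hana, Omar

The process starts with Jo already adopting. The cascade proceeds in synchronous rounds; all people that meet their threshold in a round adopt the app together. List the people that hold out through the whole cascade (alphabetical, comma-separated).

Dee, Mo

Round 1 — Jo adopts the app (initial).
Round 2 — checking thresholds:
  Ivy: 1 of 6 neighbours < 3, below threshold.
  Kai: 1 of 4 neighbours ≥ 1, adopts the app.
  Lee: 1 of 5 neighbours ≥ 1, adopts the app.
Round 3 — checking thresholds:
  Ana: 1 of 5 neighbours ≥ 1, adopts the app.
  Hana: 1 of 4 neighbours < 4, below threshold.
  Ivy: 2 of 6 neighbours < 3, below threshold.
  Mo: 1 of 4 neighbours < 4, below threshold.
  Omar: 1 of 2 neighbours ≥ 1, adopts the app.
Round 4 — checking thresholds:
  Hana: 2 of 4 neighbours < 4, below threshold.
  Ivy: 3 of 6 neighbours ≥ 3, adopts the app.
  Mo: 2 of 4 neighbours < 4, below threshold.
  Pia: 2 of 3 neighbours ≥ 2, adopts the app.
Round 5 — checking thresholds:
  Dee: 1 of 2 neighbours < 2, below threshold.
  Hana: 4 of 4 neighbours ≥ 4, adopts the app.
  Mo: 3 of 4 neighbours < 4, below threshold.
Round 6 — no new adoptions; cascade stops.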